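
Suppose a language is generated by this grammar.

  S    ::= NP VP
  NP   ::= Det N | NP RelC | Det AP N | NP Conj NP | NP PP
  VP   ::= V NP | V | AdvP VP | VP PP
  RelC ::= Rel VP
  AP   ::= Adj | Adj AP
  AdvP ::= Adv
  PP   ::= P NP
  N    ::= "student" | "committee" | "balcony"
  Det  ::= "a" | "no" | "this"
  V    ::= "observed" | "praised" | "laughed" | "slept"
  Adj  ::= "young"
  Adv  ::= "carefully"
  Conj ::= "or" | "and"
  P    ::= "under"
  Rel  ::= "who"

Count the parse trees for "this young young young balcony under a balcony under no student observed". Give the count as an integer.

The two bracketings:
[S [NP [NP [Det this] [AP [Adj young] [AP [Adj young] [AP [Adj young]]]] [N balcony]] [PP [P under] [NP [NP [Det a] [N balcony]] [PP [P under] [NP [Det no] [N student]]]]]] [VP [V observed]]]
[S [NP [NP [NP [Det this] [AP [Adj young] [AP [Adj young] [AP [Adj young]]]] [N balcony]] [PP [P under] [NP [Det a] [N balcony]]]] [PP [P under] [NP [Det no] [N student]]]] [VP [V observed]]]
The trees differ in how a recursive rule is bracketed over the same span.

2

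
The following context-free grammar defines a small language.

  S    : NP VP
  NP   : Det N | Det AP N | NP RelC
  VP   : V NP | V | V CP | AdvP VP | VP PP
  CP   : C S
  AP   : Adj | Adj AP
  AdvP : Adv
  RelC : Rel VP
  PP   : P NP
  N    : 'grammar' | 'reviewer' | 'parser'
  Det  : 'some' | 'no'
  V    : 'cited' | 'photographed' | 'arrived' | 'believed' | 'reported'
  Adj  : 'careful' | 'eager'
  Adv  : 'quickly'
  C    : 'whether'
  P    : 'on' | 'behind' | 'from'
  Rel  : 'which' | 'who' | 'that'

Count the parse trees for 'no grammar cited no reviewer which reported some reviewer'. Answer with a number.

[S [NP [Det no] [N grammar]] [VP [V cited] [NP [NP [Det no] [N reviewer]] [RelC [Rel which] [VP [V reported] [NP [Det some] [N reviewer]]]]]]]
No rule offers an alternative attachment or grouping for any span, so this is the only derivation.

1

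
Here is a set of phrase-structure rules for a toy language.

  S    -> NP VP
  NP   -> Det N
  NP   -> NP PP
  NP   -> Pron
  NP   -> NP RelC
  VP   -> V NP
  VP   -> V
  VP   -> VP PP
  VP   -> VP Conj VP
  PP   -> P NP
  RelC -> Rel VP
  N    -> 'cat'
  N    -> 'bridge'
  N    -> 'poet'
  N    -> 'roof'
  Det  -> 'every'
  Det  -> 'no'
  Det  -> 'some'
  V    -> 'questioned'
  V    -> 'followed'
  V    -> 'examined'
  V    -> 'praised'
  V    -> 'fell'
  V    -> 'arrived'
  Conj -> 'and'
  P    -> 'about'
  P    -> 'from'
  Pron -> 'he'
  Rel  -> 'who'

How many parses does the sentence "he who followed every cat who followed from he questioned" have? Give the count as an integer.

Two of the 6 distinct bracketings:
[S [NP [NP [NP [Pron he]] [RelC [Rel who] [VP [V followed] [NP [NP [Det every] [N cat]] [RelC [Rel who] [VP [V followed]]]]]]] [PP [P from] [NP [Pron he]]]] [VP [V questioned]]]
[S [NP [NP [NP [NP [Pron he]] [RelC [Rel who] [VP [V followed] [NP [Det every] [N cat]]]]] [RelC [Rel who] [VP [V followed]]]] [PP [P from] [NP [Pron he]]]] [VP [V questioned]]]
The trees differ in how a recursive rule is bracketed over the same span.

6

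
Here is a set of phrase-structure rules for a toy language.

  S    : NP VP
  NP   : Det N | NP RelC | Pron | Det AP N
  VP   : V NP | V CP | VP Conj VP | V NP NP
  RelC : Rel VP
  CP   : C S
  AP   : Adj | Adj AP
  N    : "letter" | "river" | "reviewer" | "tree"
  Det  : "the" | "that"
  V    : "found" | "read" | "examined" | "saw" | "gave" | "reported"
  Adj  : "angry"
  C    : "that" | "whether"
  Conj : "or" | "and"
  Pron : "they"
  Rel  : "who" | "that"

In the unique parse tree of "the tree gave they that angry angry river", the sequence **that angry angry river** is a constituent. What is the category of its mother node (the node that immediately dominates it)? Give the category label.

VP

S
  NP
    Det: the
    N: tree
  VP
    V: gave
    NP
      Pron: they
    NP
      Det: that
      AP
        Adj: angry
        AP
          Adj: angry
      N: river
The span 'that angry angry river' is the NP node built by NP → Det AP N.
Its mother is the VP built by VP → V NP NP.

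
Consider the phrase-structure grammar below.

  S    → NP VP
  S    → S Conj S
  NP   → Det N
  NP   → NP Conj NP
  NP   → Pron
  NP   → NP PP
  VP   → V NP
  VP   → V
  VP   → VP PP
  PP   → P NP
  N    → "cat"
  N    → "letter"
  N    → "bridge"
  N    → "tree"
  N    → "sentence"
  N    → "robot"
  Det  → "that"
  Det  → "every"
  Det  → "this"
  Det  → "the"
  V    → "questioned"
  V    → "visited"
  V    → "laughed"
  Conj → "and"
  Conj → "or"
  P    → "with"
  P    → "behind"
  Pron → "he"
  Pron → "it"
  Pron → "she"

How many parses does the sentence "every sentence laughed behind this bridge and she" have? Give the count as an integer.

[S [NP [Det every] [N sentence]] [VP [VP [V laughed]] [PP [P behind] [NP [NP [Det this] [N bridge]] [Conj and] [NP [Pron she]]]]]]
No rule offers an alternative attachment or grouping for any span, so this is the only derivation.

1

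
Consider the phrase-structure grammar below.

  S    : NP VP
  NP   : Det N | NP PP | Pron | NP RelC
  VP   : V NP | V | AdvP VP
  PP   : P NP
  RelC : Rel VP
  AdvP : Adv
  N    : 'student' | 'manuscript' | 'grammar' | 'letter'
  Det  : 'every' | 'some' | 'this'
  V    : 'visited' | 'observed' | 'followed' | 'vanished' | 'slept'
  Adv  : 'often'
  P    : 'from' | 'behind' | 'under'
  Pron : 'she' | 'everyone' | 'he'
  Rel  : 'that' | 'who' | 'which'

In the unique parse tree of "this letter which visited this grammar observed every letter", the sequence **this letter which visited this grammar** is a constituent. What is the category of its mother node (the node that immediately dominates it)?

[S [NP [NP [Det this] [N letter]] [RelC [Rel which] [VP [V visited] [NP [Det this] [N grammar]]]]] [VP [V observed] [NP [Det every] [N letter]]]]
The span 'this letter which visited this grammar' is the NP node built by NP → NP RelC.
Its mother is the S built by S → NP VP.

S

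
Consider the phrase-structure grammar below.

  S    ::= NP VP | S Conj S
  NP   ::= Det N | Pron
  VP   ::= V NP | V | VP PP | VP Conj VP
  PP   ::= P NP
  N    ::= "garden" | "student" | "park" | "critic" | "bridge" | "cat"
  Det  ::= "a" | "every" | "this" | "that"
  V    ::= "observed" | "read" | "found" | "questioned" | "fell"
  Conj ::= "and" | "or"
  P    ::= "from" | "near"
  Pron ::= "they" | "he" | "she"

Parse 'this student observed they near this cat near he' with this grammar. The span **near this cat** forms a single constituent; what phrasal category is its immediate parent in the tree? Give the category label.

[S [NP [Det this] [N student]] [VP [VP [VP [V observed] [NP [Pron they]]] [PP [P near] [NP [Det this] [N cat]]]] [PP [P near] [NP [Pron he]]]]]
The span 'near this cat' is the PP node built by PP → P NP.
Its mother is the VP built by VP → VP PP.

VP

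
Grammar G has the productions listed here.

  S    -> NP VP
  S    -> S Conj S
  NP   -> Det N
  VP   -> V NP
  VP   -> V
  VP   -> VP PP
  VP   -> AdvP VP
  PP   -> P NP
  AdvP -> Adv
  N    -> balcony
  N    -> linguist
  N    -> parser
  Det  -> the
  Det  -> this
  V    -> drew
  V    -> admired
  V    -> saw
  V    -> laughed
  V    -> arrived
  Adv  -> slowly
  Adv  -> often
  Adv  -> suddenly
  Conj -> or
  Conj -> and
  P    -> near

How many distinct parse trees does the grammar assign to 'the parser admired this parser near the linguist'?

1

[S [NP [Det the] [N parser]] [VP [VP [V admired] [NP [Det this] [N parser]]] [PP [P near] [NP [Det the] [N linguist]]]]]
No rule offers an alternative attachment or grouping for any span, so this is the only derivation.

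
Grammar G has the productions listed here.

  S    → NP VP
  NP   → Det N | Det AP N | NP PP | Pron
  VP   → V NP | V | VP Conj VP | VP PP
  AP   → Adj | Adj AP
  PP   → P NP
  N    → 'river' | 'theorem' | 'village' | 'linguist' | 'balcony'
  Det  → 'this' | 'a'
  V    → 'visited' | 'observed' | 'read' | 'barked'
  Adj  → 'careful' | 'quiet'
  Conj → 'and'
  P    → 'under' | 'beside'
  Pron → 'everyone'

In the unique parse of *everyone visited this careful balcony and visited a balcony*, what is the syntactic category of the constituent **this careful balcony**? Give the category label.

S
  NP
    Pron: everyone
  VP
    VP
      V: visited
      NP
        Det: this
        AP
          Adj: careful
        N: balcony
    Conj: and
    VP
      V: visited
      NP
        Det: a
        N: balcony
The span 'this careful balcony' is the NP node built by NP → Det AP N.

NP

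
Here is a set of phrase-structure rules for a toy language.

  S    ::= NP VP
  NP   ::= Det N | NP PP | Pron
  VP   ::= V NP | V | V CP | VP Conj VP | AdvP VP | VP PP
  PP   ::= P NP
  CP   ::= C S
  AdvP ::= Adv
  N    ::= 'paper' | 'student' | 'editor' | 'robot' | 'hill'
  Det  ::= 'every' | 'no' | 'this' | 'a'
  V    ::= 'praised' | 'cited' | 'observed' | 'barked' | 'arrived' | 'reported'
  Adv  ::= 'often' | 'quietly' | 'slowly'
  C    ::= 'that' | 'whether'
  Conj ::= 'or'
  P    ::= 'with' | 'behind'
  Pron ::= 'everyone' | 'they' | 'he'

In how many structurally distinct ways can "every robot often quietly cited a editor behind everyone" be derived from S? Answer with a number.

Two of the 4 distinct bracketings:
[S [NP [Det every] [N robot]] [VP [AdvP [Adv often]] [VP [AdvP [Adv quietly]] [VP [V cited] [NP [NP [Det a] [N editor]] [PP [P behind] [NP [Pron everyone]]]]]]]]
[S [NP [Det every] [N robot]] [VP [AdvP [Adv often]] [VP [AdvP [Adv quietly]] [VP [VP [V cited] [NP [Det a] [N editor]]] [PP [P behind] [NP [Pron everyone]]]]]]]
The difference turns on whether NP → NP PP is used at the relevant span, versus an alternative expansion of NP.

4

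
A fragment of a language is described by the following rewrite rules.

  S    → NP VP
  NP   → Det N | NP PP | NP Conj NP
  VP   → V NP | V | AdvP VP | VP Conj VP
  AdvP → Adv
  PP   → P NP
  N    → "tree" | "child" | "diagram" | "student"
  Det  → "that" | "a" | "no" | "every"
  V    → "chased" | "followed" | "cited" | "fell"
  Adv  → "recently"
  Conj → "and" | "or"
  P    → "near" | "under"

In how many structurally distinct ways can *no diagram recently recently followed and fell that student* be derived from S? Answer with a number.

3

Two of the 3 distinct bracketings:
[S [NP [Det no] [N diagram]] [VP [AdvP [Adv recently]] [VP [AdvP [Adv recently]] [VP [VP [V followed]] [Conj and] [VP [V fell] [NP [Det that] [N student]]]]]]]
[S [NP [Det no] [N diagram]] [VP [AdvP [Adv recently]] [VP [VP [AdvP [Adv recently]] [VP [V followed]]] [Conj and] [VP [V fell] [NP [Det that] [N student]]]]]]
The trees differ in how a recursive rule is bracketed over the same span.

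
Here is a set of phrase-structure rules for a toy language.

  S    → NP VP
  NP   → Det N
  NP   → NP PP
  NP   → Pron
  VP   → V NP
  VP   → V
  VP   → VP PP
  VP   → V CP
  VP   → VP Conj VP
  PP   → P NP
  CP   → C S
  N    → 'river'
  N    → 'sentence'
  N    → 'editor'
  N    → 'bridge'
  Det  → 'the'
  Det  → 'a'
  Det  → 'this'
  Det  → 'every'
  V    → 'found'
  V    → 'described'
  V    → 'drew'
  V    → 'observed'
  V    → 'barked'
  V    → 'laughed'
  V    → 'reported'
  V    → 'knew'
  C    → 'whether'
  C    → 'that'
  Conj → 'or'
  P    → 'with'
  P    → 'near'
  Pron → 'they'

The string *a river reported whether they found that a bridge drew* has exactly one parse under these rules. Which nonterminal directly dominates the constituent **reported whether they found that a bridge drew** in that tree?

S
  NP
    Det: a
    N: river
  VP
    V: reported
    CP
      C: whether
      S
        NP
          Pron: they
        VP
          V: found
          CP
            C: that
            S
              NP
                Det: a
                N: bridge
              VP
                V: drew
The span 'reported whether they found that a bridge drew' is the VP node built by VP → V CP.
Its mother is the S built by S → NP VP.

S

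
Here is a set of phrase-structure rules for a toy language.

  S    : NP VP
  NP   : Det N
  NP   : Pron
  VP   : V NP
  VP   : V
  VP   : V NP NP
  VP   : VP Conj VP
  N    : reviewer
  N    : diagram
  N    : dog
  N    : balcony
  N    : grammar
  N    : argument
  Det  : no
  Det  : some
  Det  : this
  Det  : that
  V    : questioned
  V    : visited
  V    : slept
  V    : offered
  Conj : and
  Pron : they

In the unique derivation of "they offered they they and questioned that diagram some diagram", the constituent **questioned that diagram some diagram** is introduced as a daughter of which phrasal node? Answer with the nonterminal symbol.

VP

S
  NP
    Pron: they
  VP
    VP
      V: offered
      NP
        Pron: they
      NP
        Pron: they
    Conj: and
    VP
      V: questioned
      NP
        Det: that
        N: diagram
      NP
        Det: some
        N: diagram
The span 'questioned that diagram some diagram' is the VP node built by VP → V NP NP.
Its mother is the VP built by VP → VP Conj VP.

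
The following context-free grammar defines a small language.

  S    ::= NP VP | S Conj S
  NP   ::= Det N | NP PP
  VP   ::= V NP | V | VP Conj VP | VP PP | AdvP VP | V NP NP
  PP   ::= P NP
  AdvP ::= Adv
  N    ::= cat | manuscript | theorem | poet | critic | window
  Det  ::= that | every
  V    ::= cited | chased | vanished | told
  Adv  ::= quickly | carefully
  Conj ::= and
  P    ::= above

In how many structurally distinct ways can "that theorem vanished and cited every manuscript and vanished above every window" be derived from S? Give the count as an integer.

Two of the 5 distinct bracketings:
[S [NP [Det that] [N theorem]] [VP [VP [V vanished]] [Conj and] [VP [VP [V cited] [NP [Det every] [N manuscript]]] [Conj and] [VP [VP [V vanished]] [PP [P above] [NP [Det every] [N window]]]]]]]
[S [NP [Det that] [N theorem]] [VP [VP [V vanished]] [Conj and] [VP [VP [VP [V cited] [NP [Det every] [N manuscript]]] [Conj and] [VP [V vanished]]] [PP [P above] [NP [Det every] [N window]]]]]]
The trees differ in how a recursive rule is bracketed over the same span.

5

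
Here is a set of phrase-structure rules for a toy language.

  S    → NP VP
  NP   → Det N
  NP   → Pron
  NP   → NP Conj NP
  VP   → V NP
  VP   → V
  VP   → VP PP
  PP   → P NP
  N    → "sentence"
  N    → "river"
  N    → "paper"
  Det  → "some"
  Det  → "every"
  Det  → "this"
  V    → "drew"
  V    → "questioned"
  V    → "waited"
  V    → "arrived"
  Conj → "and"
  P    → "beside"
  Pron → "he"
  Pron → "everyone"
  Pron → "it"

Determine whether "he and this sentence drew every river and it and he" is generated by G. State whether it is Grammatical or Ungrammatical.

Grammatical

S
  NP
    NP
      Pron: he
    Conj: and
    NP
      Det: this
      N: sentence
  VP
    V: drew
    NP
      NP
        Det: every
        N: river
      Conj: and
      NP
        NP
          Pron: it
        Conj: and
        NP
          Pron: he
Each bracket corresponds to one application of a listed rule, so the string is derivable from S.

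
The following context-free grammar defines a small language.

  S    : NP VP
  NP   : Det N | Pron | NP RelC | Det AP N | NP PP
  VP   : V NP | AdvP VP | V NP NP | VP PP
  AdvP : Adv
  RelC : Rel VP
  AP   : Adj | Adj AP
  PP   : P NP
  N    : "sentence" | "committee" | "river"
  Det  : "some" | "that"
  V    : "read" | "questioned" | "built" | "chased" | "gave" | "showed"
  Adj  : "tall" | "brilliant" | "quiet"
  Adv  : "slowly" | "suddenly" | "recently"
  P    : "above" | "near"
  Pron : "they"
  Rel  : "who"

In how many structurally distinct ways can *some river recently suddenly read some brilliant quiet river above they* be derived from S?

4

Two of the 4 distinct bracketings:
[S [NP [Det some] [N river]] [VP [AdvP [Adv recently]] [VP [AdvP [Adv suddenly]] [VP [V read] [NP [NP [Det some] [AP [Adj brilliant] [AP [Adj quiet]]] [N river]] [PP [P above] [NP [Pron they]]]]]]]]
[S [NP [Det some] [N river]] [VP [AdvP [Adv recently]] [VP [AdvP [Adv suddenly]] [VP [VP [V read] [NP [Det some] [AP [Adj brilliant] [AP [Adj quiet]]] [N river]]] [PP [P above] [NP [Pron they]]]]]]]
The difference turns on whether NP → NP PP is used at the relevant span, versus an alternative expansion of NP.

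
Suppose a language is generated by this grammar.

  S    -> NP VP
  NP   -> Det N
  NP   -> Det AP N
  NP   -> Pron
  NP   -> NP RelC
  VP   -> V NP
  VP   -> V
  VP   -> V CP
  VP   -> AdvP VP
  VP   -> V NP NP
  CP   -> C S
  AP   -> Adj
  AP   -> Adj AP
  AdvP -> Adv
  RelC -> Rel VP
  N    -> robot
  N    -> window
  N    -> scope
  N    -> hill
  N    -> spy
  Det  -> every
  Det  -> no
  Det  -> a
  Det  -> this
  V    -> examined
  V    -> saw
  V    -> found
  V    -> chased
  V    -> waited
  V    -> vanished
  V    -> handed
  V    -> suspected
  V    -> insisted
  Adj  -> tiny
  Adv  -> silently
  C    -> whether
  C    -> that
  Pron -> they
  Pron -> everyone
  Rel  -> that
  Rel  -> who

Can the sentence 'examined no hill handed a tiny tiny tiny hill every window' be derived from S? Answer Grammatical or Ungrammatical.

For S → NP VP, no prefix of the string parses as an NP.

Ungrammatical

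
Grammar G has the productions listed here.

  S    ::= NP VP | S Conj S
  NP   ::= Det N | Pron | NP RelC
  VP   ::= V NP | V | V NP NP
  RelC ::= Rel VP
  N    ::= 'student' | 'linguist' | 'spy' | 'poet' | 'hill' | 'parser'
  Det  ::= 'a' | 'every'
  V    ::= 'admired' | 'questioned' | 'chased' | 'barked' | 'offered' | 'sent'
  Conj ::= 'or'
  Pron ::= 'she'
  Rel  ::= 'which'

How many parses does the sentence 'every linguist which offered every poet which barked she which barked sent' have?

7

Two of the 7 distinct bracketings:
[S [NP [NP [Det every] [N linguist]] [RelC [Rel which] [VP [V offered] [NP [NP [Det every] [N poet]] [RelC [Rel which] [VP [V barked] [NP [NP [Pron she]] [RelC [Rel which] [VP [V barked]]]]]]]]]] [VP [V sent]]]
[S [NP [NP [Det every] [N linguist]] [RelC [Rel which] [VP [V offered] [NP [NP [NP [Det every] [N poet]] [RelC [Rel which] [VP [V barked] [NP [Pron she]]]]] [RelC [Rel which] [VP [V barked]]]]]]] [VP [V sent]]]
The trees differ in how a recursive rule is bracketed over the same span.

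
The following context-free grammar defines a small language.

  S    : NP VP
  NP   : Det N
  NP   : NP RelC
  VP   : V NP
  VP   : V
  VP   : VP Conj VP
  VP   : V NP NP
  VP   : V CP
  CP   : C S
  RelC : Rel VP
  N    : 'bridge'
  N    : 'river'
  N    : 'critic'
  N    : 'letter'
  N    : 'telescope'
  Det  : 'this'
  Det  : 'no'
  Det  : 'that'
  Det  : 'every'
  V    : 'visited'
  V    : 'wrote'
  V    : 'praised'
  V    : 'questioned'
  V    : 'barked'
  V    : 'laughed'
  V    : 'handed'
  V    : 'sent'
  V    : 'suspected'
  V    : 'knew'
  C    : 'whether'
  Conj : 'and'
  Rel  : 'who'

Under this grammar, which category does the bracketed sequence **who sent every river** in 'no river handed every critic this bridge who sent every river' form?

[S [NP [Det no] [N river]] [VP [V handed] [NP [Det every] [N critic]] [NP [NP [Det this] [N bridge]] [RelC [Rel who] [VP [V sent] [NP [Det every] [N river]]]]]]]
The span 'who sent every river' is the RelC node built by RelC → Rel VP.

RelC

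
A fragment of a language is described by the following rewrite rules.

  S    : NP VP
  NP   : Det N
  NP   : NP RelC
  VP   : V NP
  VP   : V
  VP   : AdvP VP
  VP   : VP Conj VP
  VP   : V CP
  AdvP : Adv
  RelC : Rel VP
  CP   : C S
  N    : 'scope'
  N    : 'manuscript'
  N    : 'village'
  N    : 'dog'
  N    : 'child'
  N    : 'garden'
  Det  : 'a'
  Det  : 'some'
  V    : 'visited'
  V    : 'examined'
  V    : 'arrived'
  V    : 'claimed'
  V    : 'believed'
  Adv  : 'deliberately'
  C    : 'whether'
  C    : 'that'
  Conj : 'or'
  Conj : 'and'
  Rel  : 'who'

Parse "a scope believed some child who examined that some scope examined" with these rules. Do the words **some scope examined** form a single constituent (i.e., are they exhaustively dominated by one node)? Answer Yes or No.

[S [NP [Det a] [N scope]] [VP [V believed] [NP [NP [Det some] [N child]] [RelC [Rel who] [VP [V examined] [CP [C that] [S [NP [Det some] [N scope]] [VP [V examined]]]]]]]]]
The words 'some scope examined' are exhaustively dominated by a single S node (built by S → NP VP), so they form a constituent.

Yes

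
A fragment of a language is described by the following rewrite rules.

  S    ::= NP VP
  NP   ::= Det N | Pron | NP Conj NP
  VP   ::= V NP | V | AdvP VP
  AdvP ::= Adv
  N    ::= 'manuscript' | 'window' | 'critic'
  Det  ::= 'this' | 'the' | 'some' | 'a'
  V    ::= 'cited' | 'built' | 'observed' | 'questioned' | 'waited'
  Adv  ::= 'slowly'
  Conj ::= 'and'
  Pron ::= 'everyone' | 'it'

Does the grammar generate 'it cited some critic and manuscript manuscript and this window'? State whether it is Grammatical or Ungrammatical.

A Conj word can never sit immediately before an N word in any string this grammar generates, so the substring 'and manuscript' rules out a derivation.

Ungrammatical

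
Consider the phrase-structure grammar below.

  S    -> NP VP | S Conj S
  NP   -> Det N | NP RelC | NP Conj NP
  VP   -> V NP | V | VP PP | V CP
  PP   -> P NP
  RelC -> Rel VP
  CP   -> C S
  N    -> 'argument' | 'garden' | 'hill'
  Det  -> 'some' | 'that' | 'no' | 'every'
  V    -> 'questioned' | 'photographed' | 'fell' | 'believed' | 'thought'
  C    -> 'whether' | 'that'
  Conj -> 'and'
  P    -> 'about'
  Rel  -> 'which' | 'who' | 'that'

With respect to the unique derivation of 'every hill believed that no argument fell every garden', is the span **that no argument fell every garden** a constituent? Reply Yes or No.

[S [NP [Det every] [N hill]] [VP [V believed] [CP [C that] [S [NP [Det no] [N argument]] [VP [V fell] [NP [Det every] [N garden]]]]]]]
The words 'that no argument fell every garden' are exhaustively dominated by a single CP node (built by CP → C S), so they form a constituent.

Yes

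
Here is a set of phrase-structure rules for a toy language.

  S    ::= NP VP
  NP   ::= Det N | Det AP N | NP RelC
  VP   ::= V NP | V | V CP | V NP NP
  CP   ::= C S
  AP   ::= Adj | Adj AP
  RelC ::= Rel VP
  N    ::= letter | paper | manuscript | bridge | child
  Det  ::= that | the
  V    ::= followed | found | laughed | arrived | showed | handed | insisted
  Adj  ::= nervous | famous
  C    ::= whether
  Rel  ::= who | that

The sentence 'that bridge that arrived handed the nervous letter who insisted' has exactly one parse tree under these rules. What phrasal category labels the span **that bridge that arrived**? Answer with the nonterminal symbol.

NP

S
  NP
    NP
      Det: that
      N: bridge
    RelC
      Rel: that
      VP
        V: arrived
  VP
    V: handed
    NP
      NP
        Det: the
        AP
          Adj: nervous
        N: letter
      RelC
        Rel: who
        VP
          V: insisted
The span 'that bridge that arrived' is the NP node built by NP → NP RelC.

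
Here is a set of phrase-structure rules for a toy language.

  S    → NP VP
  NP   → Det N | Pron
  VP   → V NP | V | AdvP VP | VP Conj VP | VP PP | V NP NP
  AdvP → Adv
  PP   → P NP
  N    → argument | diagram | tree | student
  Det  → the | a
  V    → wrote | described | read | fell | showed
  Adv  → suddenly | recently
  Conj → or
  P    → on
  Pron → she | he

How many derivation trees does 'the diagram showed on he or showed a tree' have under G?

1

[S [NP [Det the] [N diagram]] [VP [VP [VP [V showed]] [PP [P on] [NP [Pron he]]]] [Conj or] [VP [V showed] [NP [Det a] [N tree]]]]]
No rule offers an alternative attachment or grouping for any span, so this is the only derivation.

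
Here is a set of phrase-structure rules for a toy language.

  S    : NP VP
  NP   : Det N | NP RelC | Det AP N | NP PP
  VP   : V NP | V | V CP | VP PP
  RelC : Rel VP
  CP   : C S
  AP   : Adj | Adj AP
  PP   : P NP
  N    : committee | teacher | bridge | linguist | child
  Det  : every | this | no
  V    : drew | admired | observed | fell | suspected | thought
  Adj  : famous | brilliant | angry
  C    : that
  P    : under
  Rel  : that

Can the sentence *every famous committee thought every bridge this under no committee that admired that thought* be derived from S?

Ungrammatical

An N word can never sit immediately before a Det word in any string this grammar generates, so the substring 'bridge this' rules out a derivation.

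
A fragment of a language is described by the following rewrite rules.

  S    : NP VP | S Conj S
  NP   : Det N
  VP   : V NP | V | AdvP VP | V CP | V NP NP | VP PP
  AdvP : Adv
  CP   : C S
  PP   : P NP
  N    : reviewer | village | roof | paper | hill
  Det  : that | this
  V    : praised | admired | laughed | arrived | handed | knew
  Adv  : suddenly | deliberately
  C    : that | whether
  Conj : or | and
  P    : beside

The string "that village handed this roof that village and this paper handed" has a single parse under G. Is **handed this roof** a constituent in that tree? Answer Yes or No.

[S [S [NP [Det that] [N village]] [VP [V handed] [NP [Det this] [N roof]] [NP [Det that] [N village]]]] [Conj and] [S [NP [Det this] [N paper]] [VP [V handed]]]]
The smallest constituent containing 'handed this roof' is the VP spanning 'handed this roof that village'; no single node in the tree dominates exactly the given words.

No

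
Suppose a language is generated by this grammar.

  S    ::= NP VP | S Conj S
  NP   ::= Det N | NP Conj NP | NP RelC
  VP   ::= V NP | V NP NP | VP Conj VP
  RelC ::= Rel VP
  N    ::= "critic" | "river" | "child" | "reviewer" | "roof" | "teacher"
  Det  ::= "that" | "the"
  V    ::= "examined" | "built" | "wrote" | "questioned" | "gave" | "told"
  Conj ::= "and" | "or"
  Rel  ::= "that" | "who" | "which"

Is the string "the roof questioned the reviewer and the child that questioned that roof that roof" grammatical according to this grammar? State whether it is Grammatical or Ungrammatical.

[S [NP [Det the] [N roof]] [VP [V questioned] [NP [NP [Det the] [N reviewer]] [Conj and] [NP [NP [Det the] [N child]] [RelC [Rel that] [VP [V questioned] [NP [Det that] [N roof]] [NP [Det that] [N roof]]]]]]]]
Each bracket corresponds to one application of a listed rule, so the string is derivable from S.

Grammatical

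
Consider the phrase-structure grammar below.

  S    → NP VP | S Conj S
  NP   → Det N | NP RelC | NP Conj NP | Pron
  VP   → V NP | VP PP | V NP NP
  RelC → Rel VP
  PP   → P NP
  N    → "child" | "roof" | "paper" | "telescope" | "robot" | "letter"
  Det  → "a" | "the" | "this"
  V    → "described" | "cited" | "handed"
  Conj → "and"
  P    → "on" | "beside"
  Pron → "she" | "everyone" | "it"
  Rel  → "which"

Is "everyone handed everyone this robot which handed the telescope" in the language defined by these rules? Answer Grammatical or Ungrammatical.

Grammatical

[S [NP [Pron everyone]] [VP [V handed] [NP [Pron everyone]] [NP [NP [Det this] [N robot]] [RelC [Rel which] [VP [V handed] [NP [Det the] [N telescope]]]]]]]
The bracketing above is licensed at every node by one of the given productions, with S at the root.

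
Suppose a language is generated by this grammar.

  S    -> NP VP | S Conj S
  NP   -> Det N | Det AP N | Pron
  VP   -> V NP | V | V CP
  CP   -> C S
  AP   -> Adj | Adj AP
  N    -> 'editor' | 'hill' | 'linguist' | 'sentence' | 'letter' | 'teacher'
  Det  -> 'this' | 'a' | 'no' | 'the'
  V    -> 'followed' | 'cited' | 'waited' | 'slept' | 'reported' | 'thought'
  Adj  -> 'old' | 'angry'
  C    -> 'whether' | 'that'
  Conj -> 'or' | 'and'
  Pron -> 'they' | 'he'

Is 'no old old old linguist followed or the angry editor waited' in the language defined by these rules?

Grammatical

S
  S
    NP
      Det: no
      AP
        Adj: old
        AP
          Adj: old
          AP
            Adj: old
      N: linguist
    VP
      V: followed
  Conj: or
  S
    NP
      Det: the
      AP
        Adj: angry
      N: editor
    VP
      V: waited
Each bracket corresponds to one application of a listed rule, so the string is derivable from S.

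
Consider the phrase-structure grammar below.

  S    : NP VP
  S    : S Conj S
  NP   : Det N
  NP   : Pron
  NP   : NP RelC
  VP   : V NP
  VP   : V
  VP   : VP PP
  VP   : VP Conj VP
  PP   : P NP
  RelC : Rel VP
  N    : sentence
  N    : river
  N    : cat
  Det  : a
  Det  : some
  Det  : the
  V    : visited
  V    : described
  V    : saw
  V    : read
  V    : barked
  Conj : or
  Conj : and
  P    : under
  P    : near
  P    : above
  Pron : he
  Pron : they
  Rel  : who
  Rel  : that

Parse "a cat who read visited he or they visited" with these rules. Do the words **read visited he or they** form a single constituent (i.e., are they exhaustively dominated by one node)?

No

[S [S [NP [NP [Det a] [N cat]] [RelC [Rel who] [VP [V read]]]] [VP [V visited] [NP [Pron he]]]] [Conj or] [S [NP [Pron they]] [VP [V visited]]]]
The smallest constituent containing 'read visited he or they' is the S spanning 'a cat who read visited he or they visited'; no single node in the tree dominates exactly the given words.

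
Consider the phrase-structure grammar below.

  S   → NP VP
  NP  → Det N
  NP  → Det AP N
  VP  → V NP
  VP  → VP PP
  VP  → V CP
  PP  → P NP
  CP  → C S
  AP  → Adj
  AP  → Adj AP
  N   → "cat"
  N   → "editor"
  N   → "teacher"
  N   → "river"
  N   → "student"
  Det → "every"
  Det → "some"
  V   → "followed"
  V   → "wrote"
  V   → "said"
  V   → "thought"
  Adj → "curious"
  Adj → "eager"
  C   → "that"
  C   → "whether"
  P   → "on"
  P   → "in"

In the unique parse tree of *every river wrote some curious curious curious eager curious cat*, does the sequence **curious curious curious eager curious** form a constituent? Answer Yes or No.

[S [NP [Det every] [N river]] [VP [V wrote] [NP [Det some] [AP [Adj curious] [AP [Adj curious] [AP [Adj curious] [AP [Adj eager] [AP [Adj curious]]]]]] [N cat]]]]
The words 'curious curious curious eager curious' are exhaustively dominated by a single AP node (built by AP → Adj AP), so they form a constituent.

Yes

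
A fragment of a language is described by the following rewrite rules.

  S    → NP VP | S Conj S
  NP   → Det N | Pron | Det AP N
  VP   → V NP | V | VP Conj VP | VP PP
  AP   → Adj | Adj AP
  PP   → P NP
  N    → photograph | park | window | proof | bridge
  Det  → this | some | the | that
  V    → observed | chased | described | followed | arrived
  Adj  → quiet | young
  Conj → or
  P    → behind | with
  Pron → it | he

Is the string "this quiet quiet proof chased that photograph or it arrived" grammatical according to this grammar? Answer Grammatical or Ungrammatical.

Grammatical

S
  S
    NP
      Det: this
      AP
        Adj: quiet
        AP
          Adj: quiet
      N: proof
    VP
      V: chased
      NP
        Det: that
        N: photograph
  Conj: or
  S
    NP
      Pron: it
    VP
      V: arrived
Each bracket corresponds to one application of a listed rule, so the string is derivable from S.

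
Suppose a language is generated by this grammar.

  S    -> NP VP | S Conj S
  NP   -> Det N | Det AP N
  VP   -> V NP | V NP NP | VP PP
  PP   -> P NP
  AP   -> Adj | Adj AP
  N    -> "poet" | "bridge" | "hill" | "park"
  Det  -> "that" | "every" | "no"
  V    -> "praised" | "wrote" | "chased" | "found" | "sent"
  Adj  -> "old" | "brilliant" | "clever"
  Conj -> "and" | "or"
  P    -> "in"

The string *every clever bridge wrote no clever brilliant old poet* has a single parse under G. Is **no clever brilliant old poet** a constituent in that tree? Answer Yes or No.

Yes

[S [NP [Det every] [AP [Adj clever]] [N bridge]] [VP [V wrote] [NP [Det no] [AP [Adj clever] [AP [Adj brilliant] [AP [Adj old]]]] [N poet]]]]
The words 'no clever brilliant old poet' are exhaustively dominated by a single NP node (built by NP → Det AP N), so they form a constituent.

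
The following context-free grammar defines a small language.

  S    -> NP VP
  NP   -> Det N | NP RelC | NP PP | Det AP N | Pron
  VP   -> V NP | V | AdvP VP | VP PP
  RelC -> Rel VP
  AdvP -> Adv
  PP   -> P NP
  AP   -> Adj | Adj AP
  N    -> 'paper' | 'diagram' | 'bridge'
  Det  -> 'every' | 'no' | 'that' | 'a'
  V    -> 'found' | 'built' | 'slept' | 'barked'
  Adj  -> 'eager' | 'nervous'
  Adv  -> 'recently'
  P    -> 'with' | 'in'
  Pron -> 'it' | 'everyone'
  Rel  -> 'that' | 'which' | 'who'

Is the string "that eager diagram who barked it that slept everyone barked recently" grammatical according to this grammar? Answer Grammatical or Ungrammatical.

For S → NP VP, every NP-prefix leaves a non-VP remainder: after 'that eager diagram' the remainder is not a VP; after 'that eager diagram who barked' the remainder is not a VP; after 'that eager diagram who barked it' the remainder is not a VP (and 2 more).

Ungrammatical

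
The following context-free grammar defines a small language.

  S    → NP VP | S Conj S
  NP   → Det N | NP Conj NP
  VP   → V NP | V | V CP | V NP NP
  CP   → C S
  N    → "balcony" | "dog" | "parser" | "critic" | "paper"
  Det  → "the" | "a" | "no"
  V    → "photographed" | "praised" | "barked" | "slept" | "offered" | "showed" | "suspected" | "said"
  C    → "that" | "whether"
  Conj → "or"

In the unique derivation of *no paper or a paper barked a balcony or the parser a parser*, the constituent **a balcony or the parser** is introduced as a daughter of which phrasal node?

S
  NP
    NP
      Det: no
      N: paper
    Conj: or
    NP
      Det: a
      N: paper
  VP
    V: barked
    NP
      NP
        Det: a
        N: balcony
      Conj: or
      NP
        Det: the
        N: parser
    NP
      Det: a
      N: parser
The span 'a balcony or the parser' is the NP node built by NP → NP Conj NP.
Its mother is the VP built by VP → V NP NP.

VP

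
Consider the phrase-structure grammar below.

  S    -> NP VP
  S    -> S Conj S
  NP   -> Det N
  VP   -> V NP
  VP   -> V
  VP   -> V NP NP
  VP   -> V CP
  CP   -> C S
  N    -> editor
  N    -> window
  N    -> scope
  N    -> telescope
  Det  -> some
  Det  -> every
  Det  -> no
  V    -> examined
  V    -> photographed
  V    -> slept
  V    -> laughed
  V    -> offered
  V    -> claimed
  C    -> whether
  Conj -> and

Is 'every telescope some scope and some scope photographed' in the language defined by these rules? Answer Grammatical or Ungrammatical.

Ungrammatical

For S → NP VP, the only prefix that parses as NP is 'every telescope', but the remainder 'some scope and some scope photographed' is not a VP under these rules. The alternative S rule S → S Conj S likewise has no satisfying split.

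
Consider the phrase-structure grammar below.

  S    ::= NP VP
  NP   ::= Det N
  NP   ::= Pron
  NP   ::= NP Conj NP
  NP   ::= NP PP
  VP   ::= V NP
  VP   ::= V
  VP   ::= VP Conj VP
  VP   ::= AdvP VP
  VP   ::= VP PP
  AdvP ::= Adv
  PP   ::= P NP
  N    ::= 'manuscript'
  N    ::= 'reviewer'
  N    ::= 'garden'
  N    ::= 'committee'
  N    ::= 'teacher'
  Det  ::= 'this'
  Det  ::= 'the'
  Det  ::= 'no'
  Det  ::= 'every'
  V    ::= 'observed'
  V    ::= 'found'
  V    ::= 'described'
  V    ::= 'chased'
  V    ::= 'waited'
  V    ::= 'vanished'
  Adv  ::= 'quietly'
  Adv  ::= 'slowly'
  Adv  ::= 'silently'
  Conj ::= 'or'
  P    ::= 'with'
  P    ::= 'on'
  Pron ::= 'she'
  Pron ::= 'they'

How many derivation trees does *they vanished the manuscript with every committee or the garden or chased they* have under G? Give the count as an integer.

Two of the 3 distinct bracketings:
[S [NP [Pron they]] [VP [VP [V vanished] [NP [NP [NP [Det the] [N manuscript]] [PP [P with] [NP [Det every] [N committee]]]] [Conj or] [NP [Det the] [N garden]]]] [Conj or] [VP [V chased] [NP [Pron they]]]]]
[S [NP [Pron they]] [VP [VP [V vanished] [NP [NP [Det the] [N manuscript]] [PP [P with] [NP [NP [Det every] [N committee]] [Conj or] [NP [Det the] [N garden]]]]]] [Conj or] [VP [V chased] [NP [Pron they]]]]]
The trees differ in how a recursive rule is bracketed over the same span.

3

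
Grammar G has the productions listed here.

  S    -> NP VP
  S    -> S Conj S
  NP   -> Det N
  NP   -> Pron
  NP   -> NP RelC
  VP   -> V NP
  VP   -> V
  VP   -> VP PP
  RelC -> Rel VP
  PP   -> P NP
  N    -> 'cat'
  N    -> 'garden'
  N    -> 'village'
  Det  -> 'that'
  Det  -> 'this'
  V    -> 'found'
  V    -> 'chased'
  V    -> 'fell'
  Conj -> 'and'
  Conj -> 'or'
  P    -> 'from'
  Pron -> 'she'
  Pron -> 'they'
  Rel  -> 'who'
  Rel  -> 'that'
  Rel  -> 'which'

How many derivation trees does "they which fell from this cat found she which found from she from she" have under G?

3

Two of the 3 distinct bracketings:
[S [NP [NP [Pron they]] [RelC [Rel which] [VP [VP [V fell]] [PP [P from] [NP [Det this] [N cat]]]]]] [VP [V found] [NP [NP [Pron she]] [RelC [Rel which] [VP [VP [VP [V found]] [PP [P from] [NP [Pron she]]]] [PP [P from] [NP [Pron she]]]]]]]]
[S [NP [NP [Pron they]] [RelC [Rel which] [VP [VP [V fell]] [PP [P from] [NP [Det this] [N cat]]]]]] [VP [VP [V found] [NP [NP [Pron she]] [RelC [Rel which] [VP [VP [V found]] [PP [P from] [NP [Pron she]]]]]]] [PP [P from] [NP [Pron she]]]]]
The trees differ in how a recursive rule is bracketed over the same span.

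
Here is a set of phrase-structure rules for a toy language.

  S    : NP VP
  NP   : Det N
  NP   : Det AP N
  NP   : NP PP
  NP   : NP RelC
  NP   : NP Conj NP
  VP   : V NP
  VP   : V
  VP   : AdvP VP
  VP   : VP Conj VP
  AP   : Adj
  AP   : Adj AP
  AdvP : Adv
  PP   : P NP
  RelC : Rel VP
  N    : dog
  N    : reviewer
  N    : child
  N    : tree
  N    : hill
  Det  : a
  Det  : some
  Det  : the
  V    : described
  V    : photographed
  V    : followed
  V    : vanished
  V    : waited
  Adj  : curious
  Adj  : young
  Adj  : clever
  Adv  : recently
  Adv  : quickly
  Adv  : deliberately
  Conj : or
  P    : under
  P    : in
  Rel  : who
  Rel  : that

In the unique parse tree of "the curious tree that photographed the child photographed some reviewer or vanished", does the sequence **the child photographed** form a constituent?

No

[S [NP [NP [Det the] [AP [Adj curious]] [N tree]] [RelC [Rel that] [VP [V photographed] [NP [Det the] [N child]]]]] [VP [VP [V photographed] [NP [Det some] [N reviewer]]] [Conj or] [VP [V vanished]]]]
The smallest constituent containing 'the child photographed' is the S spanning 'the curious tree that photographed the child photographed some reviewer or vanished'; no single node in the tree dominates exactly the given words.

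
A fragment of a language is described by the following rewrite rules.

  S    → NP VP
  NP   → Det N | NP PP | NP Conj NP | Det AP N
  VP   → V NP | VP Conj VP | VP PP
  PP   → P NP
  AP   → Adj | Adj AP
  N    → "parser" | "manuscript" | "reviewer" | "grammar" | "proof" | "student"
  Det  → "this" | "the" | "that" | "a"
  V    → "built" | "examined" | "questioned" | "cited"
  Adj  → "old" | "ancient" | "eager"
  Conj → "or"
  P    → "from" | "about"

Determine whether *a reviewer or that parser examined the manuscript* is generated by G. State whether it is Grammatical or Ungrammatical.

[S [NP [NP [Det a] [N reviewer]] [Conj or] [NP [Det that] [N parser]]] [VP [V examined] [NP [Det the] [N manuscript]]]]
Every word is introduced by a lexical rule and the phrasal rules combine the resulting categories into a single S.

Grammatical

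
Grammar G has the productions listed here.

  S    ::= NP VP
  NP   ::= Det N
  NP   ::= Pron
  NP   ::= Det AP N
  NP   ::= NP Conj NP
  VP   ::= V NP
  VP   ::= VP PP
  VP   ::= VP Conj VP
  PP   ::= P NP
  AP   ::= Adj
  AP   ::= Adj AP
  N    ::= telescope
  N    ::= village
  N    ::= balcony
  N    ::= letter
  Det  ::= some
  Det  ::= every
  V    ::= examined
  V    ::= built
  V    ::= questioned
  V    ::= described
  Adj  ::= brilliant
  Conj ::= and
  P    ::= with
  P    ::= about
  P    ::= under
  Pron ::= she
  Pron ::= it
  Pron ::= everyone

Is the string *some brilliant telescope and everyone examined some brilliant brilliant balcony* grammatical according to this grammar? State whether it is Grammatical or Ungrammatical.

Grammatical

[S [NP [NP [Det some] [AP [Adj brilliant]] [N telescope]] [Conj and] [NP [Pron everyone]]] [VP [V examined] [NP [Det some] [AP [Adj brilliant] [AP [Adj brilliant]]] [N balcony]]]]
Each bracket corresponds to one application of a listed rule, so the string is derivable from S.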